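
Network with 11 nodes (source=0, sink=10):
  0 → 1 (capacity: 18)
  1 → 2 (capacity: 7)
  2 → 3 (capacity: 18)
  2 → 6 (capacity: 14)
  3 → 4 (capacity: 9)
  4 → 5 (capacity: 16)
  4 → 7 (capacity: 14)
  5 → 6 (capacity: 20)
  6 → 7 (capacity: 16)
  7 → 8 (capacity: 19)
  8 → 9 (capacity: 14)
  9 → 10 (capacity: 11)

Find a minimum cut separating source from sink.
Min cut value = 7, edges: (1,2)

Min cut value: 7
Partition: S = [0, 1], T = [2, 3, 4, 5, 6, 7, 8, 9, 10]
Cut edges: (1,2)

By max-flow min-cut theorem, max flow = min cut = 7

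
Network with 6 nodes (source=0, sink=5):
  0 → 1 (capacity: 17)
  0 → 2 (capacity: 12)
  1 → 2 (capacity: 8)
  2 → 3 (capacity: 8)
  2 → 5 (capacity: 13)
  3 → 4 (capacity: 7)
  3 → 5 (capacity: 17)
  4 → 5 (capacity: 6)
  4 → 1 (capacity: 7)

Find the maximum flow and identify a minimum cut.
Max flow = 20, Min cut edges: (0,2), (1,2)

Maximum flow: 20
Minimum cut: (0,2), (1,2)
Partition: S = [0, 1], T = [2, 3, 4, 5]

Max-flow min-cut theorem verified: both equal 20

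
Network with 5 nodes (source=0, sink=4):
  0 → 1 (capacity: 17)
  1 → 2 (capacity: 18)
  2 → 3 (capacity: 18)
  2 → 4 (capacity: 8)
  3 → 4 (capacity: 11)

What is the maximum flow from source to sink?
Maximum flow = 17

Max flow: 17

Flow assignment:
  0 → 1: 17/17
  1 → 2: 17/18
  2 → 3: 9/18
  2 → 4: 8/8
  3 → 4: 9/11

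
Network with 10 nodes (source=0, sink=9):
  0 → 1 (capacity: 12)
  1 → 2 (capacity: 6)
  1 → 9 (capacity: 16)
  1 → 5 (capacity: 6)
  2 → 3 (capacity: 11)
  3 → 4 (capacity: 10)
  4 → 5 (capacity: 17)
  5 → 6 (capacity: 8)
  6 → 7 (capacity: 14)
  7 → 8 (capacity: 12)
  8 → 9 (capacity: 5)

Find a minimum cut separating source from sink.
Min cut value = 12, edges: (0,1)

Min cut value: 12
Partition: S = [0], T = [1, 2, 3, 4, 5, 6, 7, 8, 9]
Cut edges: (0,1)

By max-flow min-cut theorem, max flow = min cut = 12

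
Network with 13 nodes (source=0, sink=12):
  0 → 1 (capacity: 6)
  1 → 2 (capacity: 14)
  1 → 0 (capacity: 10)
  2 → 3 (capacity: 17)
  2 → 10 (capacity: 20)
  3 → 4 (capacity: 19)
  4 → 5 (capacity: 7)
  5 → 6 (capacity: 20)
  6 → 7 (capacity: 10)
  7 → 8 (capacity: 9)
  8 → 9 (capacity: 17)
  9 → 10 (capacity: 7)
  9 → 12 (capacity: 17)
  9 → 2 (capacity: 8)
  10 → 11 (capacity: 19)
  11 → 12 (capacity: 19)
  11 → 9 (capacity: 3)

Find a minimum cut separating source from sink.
Min cut value = 6, edges: (0,1)

Min cut value: 6
Partition: S = [0], T = [1, 2, 3, 4, 5, 6, 7, 8, 9, 10, 11, 12]
Cut edges: (0,1)

By max-flow min-cut theorem, max flow = min cut = 6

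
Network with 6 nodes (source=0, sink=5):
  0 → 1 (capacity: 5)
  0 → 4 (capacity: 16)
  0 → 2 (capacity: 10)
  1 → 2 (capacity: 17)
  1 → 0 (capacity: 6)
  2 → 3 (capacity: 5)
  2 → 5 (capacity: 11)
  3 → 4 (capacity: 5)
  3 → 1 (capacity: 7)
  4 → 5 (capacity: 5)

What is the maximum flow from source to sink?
Maximum flow = 16

Max flow: 16

Flow assignment:
  0 → 1: 5/5
  0 → 4: 1/16
  0 → 2: 10/10
  1 → 2: 5/17
  2 → 3: 4/5
  2 → 5: 11/11
  3 → 4: 4/5
  4 → 5: 5/5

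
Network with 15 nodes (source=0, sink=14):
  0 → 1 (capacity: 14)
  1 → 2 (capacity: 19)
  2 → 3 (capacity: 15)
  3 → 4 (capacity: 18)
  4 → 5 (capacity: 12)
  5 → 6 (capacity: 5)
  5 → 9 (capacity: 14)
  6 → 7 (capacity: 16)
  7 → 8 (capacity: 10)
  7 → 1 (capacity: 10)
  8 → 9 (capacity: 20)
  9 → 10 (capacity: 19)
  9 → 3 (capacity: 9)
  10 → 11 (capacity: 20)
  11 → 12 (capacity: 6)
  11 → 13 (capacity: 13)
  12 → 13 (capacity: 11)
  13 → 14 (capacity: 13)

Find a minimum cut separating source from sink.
Min cut value = 12, edges: (4,5)

Min cut value: 12
Partition: S = [0, 1, 2, 3, 4], T = [5, 6, 7, 8, 9, 10, 11, 12, 13, 14]
Cut edges: (4,5)

By max-flow min-cut theorem, max flow = min cut = 12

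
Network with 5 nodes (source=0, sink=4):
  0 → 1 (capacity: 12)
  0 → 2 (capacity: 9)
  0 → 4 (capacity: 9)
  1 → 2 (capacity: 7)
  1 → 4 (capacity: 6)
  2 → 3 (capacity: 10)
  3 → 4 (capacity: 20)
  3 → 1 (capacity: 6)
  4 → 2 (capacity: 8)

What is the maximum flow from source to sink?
Maximum flow = 25

Max flow: 25

Flow assignment:
  0 → 1: 12/12
  0 → 2: 4/9
  0 → 4: 9/9
  1 → 2: 6/7
  1 → 4: 6/6
  2 → 3: 10/10
  3 → 4: 10/20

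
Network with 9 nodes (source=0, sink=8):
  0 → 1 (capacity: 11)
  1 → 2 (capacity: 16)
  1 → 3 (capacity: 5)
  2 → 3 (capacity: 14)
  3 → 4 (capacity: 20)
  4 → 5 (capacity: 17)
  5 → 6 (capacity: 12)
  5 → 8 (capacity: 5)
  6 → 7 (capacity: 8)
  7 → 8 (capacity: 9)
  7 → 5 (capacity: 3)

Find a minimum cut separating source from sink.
Min cut value = 11, edges: (0,1)

Min cut value: 11
Partition: S = [0], T = [1, 2, 3, 4, 5, 6, 7, 8]
Cut edges: (0,1)

By max-flow min-cut theorem, max flow = min cut = 11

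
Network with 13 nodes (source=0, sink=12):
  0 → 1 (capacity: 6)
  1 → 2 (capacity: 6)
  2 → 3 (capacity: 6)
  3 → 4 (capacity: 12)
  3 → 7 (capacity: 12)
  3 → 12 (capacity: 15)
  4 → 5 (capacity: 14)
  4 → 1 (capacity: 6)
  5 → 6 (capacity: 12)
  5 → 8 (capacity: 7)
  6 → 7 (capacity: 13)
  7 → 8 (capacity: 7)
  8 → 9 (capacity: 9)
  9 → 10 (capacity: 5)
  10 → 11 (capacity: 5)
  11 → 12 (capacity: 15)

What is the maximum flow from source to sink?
Maximum flow = 6

Max flow: 6

Flow assignment:
  0 → 1: 6/6
  1 → 2: 6/6
  2 → 3: 6/6
  3 → 12: 6/15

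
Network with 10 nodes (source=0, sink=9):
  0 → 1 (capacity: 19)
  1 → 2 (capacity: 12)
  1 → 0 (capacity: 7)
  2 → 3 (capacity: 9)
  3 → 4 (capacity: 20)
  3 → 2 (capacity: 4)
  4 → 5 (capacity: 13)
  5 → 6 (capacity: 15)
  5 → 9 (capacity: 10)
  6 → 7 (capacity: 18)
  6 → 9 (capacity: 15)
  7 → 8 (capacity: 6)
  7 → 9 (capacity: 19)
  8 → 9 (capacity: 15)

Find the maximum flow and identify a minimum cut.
Max flow = 9, Min cut edges: (2,3)

Maximum flow: 9
Minimum cut: (2,3)
Partition: S = [0, 1, 2], T = [3, 4, 5, 6, 7, 8, 9]

Max-flow min-cut theorem verified: both equal 9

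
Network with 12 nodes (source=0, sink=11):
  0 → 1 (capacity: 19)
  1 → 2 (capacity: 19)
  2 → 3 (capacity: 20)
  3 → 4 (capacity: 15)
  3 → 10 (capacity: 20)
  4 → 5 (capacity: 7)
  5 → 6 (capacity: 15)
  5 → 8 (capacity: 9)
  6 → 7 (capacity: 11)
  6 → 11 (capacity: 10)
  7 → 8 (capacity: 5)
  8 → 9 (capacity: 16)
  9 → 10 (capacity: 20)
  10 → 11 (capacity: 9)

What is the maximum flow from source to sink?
Maximum flow = 16

Max flow: 16

Flow assignment:
  0 → 1: 16/19
  1 → 2: 16/19
  2 → 3: 16/20
  3 → 4: 7/15
  3 → 10: 9/20
  4 → 5: 7/7
  5 → 6: 7/15
  6 → 11: 7/10
  10 → 11: 9/9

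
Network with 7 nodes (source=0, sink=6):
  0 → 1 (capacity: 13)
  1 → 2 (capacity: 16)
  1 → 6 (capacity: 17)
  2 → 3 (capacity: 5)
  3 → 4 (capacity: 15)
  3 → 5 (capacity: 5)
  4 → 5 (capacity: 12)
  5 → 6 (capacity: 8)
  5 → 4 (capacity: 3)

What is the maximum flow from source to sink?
Maximum flow = 13

Max flow: 13

Flow assignment:
  0 → 1: 13/13
  1 → 6: 13/17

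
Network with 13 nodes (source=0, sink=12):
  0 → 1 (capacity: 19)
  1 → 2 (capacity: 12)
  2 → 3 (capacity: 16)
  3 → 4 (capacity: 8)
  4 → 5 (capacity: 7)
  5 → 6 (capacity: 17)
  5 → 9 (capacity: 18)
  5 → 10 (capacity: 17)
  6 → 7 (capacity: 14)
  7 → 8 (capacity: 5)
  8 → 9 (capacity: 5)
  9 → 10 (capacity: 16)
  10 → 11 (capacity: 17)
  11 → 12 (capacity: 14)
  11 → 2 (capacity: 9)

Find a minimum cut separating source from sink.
Min cut value = 7, edges: (4,5)

Min cut value: 7
Partition: S = [0, 1, 2, 3, 4], T = [5, 6, 7, 8, 9, 10, 11, 12]
Cut edges: (4,5)

By max-flow min-cut theorem, max flow = min cut = 7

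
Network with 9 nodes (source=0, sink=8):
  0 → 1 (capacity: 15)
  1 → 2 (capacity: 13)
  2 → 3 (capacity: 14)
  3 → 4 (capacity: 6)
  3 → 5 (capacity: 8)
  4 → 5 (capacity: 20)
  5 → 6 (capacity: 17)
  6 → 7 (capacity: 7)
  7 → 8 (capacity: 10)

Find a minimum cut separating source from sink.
Min cut value = 7, edges: (6,7)

Min cut value: 7
Partition: S = [0, 1, 2, 3, 4, 5, 6], T = [7, 8]
Cut edges: (6,7)

By max-flow min-cut theorem, max flow = min cut = 7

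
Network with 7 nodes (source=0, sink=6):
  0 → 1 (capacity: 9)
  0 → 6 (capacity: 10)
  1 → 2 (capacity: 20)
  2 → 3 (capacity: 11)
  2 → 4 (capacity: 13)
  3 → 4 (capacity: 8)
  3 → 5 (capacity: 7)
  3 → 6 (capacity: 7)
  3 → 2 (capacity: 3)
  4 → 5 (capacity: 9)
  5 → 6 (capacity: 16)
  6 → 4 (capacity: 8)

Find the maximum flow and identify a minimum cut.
Max flow = 19, Min cut edges: (0,1), (0,6)

Maximum flow: 19
Minimum cut: (0,1), (0,6)
Partition: S = [0], T = [1, 2, 3, 4, 5, 6]

Max-flow min-cut theorem verified: both equal 19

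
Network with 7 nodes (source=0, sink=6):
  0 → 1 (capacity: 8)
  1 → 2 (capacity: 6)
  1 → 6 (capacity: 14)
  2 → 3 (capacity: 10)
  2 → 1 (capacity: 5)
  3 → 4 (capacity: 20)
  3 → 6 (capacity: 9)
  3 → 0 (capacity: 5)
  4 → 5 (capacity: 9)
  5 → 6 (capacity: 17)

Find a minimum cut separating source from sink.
Min cut value = 8, edges: (0,1)

Min cut value: 8
Partition: S = [0], T = [1, 2, 3, 4, 5, 6]
Cut edges: (0,1)

By max-flow min-cut theorem, max flow = min cut = 8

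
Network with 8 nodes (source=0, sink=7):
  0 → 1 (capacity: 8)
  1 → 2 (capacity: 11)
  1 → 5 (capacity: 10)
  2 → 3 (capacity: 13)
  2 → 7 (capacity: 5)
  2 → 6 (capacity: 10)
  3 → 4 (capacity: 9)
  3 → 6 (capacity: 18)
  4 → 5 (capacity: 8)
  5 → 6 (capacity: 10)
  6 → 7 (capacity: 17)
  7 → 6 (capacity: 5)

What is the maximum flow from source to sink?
Maximum flow = 8

Max flow: 8

Flow assignment:
  0 → 1: 8/8
  1 → 2: 8/11
  2 → 7: 5/5
  2 → 6: 3/10
  6 → 7: 3/17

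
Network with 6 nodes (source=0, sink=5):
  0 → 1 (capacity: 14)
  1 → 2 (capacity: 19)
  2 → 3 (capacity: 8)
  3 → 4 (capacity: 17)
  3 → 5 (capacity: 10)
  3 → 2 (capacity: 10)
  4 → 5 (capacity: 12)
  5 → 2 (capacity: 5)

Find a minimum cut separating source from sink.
Min cut value = 8, edges: (2,3)

Min cut value: 8
Partition: S = [0, 1, 2], T = [3, 4, 5]
Cut edges: (2,3)

By max-flow min-cut theorem, max flow = min cut = 8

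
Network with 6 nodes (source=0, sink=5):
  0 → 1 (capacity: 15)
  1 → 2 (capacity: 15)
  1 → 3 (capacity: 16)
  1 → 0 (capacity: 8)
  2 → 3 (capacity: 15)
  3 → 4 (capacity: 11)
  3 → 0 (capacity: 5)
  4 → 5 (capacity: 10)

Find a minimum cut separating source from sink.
Min cut value = 10, edges: (4,5)

Min cut value: 10
Partition: S = [0, 1, 2, 3, 4], T = [5]
Cut edges: (4,5)

By max-flow min-cut theorem, max flow = min cut = 10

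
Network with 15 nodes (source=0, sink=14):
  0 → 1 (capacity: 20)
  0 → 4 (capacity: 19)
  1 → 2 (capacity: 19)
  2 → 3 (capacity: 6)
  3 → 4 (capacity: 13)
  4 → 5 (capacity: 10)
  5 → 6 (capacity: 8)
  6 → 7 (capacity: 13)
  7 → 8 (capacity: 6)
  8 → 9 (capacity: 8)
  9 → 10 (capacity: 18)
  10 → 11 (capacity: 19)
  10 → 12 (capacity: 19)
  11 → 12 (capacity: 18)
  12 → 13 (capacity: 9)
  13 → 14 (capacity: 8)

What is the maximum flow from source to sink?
Maximum flow = 6

Max flow: 6

Flow assignment:
  0 → 1: 6/20
  1 → 2: 6/19
  2 → 3: 6/6
  3 → 4: 6/13
  4 → 5: 6/10
  5 → 6: 6/8
  6 → 7: 6/13
  7 → 8: 6/6
  8 → 9: 6/8
  9 → 10: 6/18
  10 → 12: 6/19
  12 → 13: 6/9
  13 → 14: 6/8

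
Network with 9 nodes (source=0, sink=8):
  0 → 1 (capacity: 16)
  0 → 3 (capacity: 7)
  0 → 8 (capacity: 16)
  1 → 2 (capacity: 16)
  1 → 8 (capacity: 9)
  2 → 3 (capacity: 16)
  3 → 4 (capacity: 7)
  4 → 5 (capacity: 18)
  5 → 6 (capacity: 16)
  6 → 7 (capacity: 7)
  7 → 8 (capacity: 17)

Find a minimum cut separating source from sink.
Min cut value = 32, edges: (0,8), (1,8), (6,7)

Min cut value: 32
Partition: S = [0, 1, 2, 3, 4, 5, 6], T = [7, 8]
Cut edges: (0,8), (1,8), (6,7)

By max-flow min-cut theorem, max flow = min cut = 32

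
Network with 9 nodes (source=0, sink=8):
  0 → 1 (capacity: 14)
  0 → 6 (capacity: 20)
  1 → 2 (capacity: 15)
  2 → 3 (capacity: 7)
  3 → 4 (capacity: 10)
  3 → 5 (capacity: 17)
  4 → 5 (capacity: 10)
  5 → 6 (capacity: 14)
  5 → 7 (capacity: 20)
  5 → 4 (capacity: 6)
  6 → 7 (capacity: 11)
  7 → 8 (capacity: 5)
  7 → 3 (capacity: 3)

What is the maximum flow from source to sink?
Maximum flow = 5

Max flow: 5

Flow assignment:
  0 → 1: 5/14
  1 → 2: 5/15
  2 → 3: 5/7
  3 → 5: 8/17
  5 → 6: 8/14
  6 → 7: 8/11
  7 → 8: 5/5
  7 → 3: 3/3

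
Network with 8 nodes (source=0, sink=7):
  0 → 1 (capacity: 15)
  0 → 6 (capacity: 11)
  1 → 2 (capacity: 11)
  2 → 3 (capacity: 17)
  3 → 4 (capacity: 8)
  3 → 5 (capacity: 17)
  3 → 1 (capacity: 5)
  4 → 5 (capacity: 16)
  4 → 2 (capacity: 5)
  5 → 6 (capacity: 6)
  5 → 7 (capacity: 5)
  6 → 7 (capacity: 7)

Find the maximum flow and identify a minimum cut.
Max flow = 12, Min cut edges: (5,7), (6,7)

Maximum flow: 12
Minimum cut: (5,7), (6,7)
Partition: S = [0, 1, 2, 3, 4, 5, 6], T = [7]

Max-flow min-cut theorem verified: both equal 12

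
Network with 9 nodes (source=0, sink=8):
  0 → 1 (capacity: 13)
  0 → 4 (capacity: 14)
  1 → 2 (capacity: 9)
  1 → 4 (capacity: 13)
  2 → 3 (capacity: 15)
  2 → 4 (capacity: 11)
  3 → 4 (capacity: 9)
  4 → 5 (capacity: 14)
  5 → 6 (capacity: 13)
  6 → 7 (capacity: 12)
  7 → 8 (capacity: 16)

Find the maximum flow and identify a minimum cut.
Max flow = 12, Min cut edges: (6,7)

Maximum flow: 12
Minimum cut: (6,7)
Partition: S = [0, 1, 2, 3, 4, 5, 6], T = [7, 8]

Max-flow min-cut theorem verified: both equal 12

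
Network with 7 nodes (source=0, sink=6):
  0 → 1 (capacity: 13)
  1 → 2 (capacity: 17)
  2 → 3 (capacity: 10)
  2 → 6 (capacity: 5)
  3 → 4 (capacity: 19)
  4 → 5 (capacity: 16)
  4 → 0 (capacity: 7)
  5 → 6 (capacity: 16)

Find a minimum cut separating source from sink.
Min cut value = 13, edges: (0,1)

Min cut value: 13
Partition: S = [0], T = [1, 2, 3, 4, 5, 6]
Cut edges: (0,1)

By max-flow min-cut theorem, max flow = min cut = 13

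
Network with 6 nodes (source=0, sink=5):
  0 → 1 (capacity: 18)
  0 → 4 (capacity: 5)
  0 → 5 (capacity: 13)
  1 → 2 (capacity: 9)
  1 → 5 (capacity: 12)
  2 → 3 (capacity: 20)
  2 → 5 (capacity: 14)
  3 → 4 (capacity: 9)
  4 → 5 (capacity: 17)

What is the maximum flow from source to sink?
Maximum flow = 36

Max flow: 36

Flow assignment:
  0 → 1: 18/18
  0 → 4: 5/5
  0 → 5: 13/13
  1 → 2: 6/9
  1 → 5: 12/12
  2 → 5: 6/14
  4 → 5: 5/17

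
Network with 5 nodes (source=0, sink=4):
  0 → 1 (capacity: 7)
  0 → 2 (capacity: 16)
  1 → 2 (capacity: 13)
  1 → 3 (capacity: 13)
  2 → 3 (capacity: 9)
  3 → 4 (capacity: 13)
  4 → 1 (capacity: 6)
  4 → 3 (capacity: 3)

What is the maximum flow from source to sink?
Maximum flow = 13

Max flow: 13

Flow assignment:
  0 → 1: 4/7
  0 → 2: 9/16
  1 → 3: 4/13
  2 → 3: 9/9
  3 → 4: 13/13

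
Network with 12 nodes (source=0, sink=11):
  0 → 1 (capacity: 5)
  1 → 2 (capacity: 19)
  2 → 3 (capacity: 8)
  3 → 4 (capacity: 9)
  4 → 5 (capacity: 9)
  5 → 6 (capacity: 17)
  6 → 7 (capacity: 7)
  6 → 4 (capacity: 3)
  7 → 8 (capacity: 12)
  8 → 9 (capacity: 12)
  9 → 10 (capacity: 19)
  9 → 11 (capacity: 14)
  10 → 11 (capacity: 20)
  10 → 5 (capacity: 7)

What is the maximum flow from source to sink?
Maximum flow = 5

Max flow: 5

Flow assignment:
  0 → 1: 5/5
  1 → 2: 5/19
  2 → 3: 5/8
  3 → 4: 5/9
  4 → 5: 5/9
  5 → 6: 5/17
  6 → 7: 5/7
  7 → 8: 5/12
  8 → 9: 5/12
  9 → 11: 5/14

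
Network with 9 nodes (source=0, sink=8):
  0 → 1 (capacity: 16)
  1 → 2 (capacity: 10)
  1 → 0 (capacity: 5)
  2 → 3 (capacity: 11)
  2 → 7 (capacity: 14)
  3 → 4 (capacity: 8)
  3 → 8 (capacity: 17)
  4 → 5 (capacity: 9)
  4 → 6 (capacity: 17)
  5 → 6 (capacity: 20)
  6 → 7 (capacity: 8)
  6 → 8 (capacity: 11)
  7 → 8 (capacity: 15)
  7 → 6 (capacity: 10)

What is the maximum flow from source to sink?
Maximum flow = 10

Max flow: 10

Flow assignment:
  0 → 1: 10/16
  1 → 2: 10/10
  2 → 3: 10/11
  3 → 8: 10/17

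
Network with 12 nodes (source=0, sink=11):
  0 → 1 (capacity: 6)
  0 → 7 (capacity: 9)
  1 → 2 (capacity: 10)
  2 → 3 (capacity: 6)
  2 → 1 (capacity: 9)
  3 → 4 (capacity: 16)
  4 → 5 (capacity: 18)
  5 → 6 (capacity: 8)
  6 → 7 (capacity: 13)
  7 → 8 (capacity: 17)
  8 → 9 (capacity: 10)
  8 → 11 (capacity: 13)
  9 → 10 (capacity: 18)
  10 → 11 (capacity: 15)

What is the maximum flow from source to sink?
Maximum flow = 15

Max flow: 15

Flow assignment:
  0 → 1: 6/6
  0 → 7: 9/9
  1 → 2: 6/10
  2 → 3: 6/6
  3 → 4: 6/16
  4 → 5: 6/18
  5 → 6: 6/8
  6 → 7: 6/13
  7 → 8: 15/17
  8 → 9: 2/10
  8 → 11: 13/13
  9 → 10: 2/18
  10 → 11: 2/15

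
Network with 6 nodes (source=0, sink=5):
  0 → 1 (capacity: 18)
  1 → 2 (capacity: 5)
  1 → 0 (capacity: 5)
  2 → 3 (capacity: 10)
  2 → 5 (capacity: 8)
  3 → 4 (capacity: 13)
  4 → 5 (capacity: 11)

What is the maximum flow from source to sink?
Maximum flow = 5

Max flow: 5

Flow assignment:
  0 → 1: 5/18
  1 → 2: 5/5
  2 → 5: 5/8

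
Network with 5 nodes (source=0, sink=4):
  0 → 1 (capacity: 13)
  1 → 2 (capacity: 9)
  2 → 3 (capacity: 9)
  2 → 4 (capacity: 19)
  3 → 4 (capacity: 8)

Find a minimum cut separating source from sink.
Min cut value = 9, edges: (1,2)

Min cut value: 9
Partition: S = [0, 1], T = [2, 3, 4]
Cut edges: (1,2)

By max-flow min-cut theorem, max flow = min cut = 9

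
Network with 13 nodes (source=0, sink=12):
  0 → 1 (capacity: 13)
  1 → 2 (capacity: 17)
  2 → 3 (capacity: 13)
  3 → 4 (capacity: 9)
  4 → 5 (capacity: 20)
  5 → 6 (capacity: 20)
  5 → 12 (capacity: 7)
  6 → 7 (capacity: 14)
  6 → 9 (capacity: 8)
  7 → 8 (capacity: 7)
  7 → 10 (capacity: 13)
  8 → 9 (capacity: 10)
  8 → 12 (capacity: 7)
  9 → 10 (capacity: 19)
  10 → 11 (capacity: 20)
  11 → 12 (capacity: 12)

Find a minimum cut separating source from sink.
Min cut value = 9, edges: (3,4)

Min cut value: 9
Partition: S = [0, 1, 2, 3], T = [4, 5, 6, 7, 8, 9, 10, 11, 12]
Cut edges: (3,4)

By max-flow min-cut theorem, max flow = min cut = 9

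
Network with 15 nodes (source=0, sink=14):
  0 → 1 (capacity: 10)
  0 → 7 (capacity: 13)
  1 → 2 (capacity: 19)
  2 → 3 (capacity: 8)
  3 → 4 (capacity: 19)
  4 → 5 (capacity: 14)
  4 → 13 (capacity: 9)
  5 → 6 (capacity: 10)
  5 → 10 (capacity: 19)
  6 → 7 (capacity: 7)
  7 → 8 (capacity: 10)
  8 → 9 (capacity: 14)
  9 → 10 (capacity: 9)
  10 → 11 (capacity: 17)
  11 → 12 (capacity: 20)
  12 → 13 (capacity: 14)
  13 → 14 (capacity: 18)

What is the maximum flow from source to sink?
Maximum flow = 17

Max flow: 17

Flow assignment:
  0 → 1: 8/10
  0 → 7: 9/13
  1 → 2: 8/19
  2 → 3: 8/8
  3 → 4: 8/19
  4 → 13: 8/9
  7 → 8: 9/10
  8 → 9: 9/14
  9 → 10: 9/9
  10 → 11: 9/17
  11 → 12: 9/20
  12 → 13: 9/14
  13 → 14: 17/18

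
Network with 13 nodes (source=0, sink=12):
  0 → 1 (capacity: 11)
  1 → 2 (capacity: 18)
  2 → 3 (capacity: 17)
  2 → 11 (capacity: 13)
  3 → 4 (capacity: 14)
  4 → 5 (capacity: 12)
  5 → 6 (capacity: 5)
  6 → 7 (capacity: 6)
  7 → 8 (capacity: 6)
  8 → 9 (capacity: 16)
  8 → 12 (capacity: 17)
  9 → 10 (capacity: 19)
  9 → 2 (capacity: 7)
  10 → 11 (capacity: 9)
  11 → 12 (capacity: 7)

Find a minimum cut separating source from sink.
Min cut value = 11, edges: (0,1)

Min cut value: 11
Partition: S = [0], T = [1, 2, 3, 4, 5, 6, 7, 8, 9, 10, 11, 12]
Cut edges: (0,1)

By max-flow min-cut theorem, max flow = min cut = 11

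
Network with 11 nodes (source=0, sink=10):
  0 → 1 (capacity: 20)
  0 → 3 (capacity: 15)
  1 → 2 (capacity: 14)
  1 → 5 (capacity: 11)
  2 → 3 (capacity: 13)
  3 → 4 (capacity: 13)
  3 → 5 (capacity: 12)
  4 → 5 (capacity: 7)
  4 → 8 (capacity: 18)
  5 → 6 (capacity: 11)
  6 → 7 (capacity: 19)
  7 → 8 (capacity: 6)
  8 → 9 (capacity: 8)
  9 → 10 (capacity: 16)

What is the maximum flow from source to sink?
Maximum flow = 8

Max flow: 8

Flow assignment:
  0 → 1: 8/20
  1 → 2: 8/14
  2 → 3: 8/13
  3 → 4: 2/13
  3 → 5: 6/12
  4 → 8: 2/18
  5 → 6: 6/11
  6 → 7: 6/19
  7 → 8: 6/6
  8 → 9: 8/8
  9 → 10: 8/16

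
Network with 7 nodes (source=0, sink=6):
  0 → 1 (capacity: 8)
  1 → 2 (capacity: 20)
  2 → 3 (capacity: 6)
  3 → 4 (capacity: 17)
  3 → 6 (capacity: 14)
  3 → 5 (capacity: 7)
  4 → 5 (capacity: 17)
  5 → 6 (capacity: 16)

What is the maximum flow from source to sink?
Maximum flow = 6

Max flow: 6

Flow assignment:
  0 → 1: 6/8
  1 → 2: 6/20
  2 → 3: 6/6
  3 → 6: 6/14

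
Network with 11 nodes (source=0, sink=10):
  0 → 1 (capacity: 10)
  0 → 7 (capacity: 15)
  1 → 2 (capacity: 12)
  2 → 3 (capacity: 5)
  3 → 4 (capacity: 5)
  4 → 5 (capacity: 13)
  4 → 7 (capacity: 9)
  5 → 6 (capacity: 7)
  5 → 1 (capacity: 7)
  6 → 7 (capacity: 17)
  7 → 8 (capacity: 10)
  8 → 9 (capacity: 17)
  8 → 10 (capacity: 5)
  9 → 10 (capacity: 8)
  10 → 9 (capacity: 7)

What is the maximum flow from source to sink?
Maximum flow = 10

Max flow: 10

Flow assignment:
  0 → 1: 5/10
  0 → 7: 5/15
  1 → 2: 5/12
  2 → 3: 5/5
  3 → 4: 5/5
  4 → 7: 5/9
  7 → 8: 10/10
  8 → 9: 5/17
  8 → 10: 5/5
  9 → 10: 5/8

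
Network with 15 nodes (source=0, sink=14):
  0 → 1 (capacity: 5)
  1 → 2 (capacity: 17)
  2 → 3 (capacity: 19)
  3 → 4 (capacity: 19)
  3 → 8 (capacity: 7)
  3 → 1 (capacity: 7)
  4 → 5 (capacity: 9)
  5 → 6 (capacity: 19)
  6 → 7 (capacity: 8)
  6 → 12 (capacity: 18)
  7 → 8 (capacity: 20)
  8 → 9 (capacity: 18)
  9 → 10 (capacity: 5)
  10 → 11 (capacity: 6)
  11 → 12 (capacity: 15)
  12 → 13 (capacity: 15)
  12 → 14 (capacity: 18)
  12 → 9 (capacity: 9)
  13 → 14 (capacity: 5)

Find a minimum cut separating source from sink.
Min cut value = 5, edges: (0,1)

Min cut value: 5
Partition: S = [0], T = [1, 2, 3, 4, 5, 6, 7, 8, 9, 10, 11, 12, 13, 14]
Cut edges: (0,1)

By max-flow min-cut theorem, max flow = min cut = 5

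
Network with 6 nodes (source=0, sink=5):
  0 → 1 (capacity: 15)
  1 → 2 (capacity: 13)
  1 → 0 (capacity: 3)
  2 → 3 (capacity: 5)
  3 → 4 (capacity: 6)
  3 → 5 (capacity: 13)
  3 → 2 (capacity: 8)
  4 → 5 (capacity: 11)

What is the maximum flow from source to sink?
Maximum flow = 5

Max flow: 5

Flow assignment:
  0 → 1: 5/15
  1 → 2: 5/13
  2 → 3: 5/5
  3 → 5: 5/13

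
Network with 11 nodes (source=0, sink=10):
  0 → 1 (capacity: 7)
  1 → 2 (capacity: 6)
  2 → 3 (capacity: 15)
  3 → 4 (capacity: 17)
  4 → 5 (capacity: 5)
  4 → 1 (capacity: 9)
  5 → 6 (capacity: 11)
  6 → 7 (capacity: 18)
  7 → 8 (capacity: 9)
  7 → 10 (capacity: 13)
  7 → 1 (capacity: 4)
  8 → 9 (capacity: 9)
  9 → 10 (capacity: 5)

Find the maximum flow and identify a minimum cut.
Max flow = 5, Min cut edges: (4,5)

Maximum flow: 5
Minimum cut: (4,5)
Partition: S = [0, 1, 2, 3, 4], T = [5, 6, 7, 8, 9, 10]

Max-flow min-cut theorem verified: both equal 5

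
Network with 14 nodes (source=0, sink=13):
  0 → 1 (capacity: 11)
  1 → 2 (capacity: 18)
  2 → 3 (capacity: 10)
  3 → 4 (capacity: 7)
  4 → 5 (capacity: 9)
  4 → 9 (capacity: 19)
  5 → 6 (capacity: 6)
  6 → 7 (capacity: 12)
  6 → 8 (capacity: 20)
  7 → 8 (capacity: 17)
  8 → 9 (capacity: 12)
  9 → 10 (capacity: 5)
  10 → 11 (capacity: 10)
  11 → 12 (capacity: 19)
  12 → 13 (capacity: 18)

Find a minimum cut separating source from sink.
Min cut value = 5, edges: (9,10)

Min cut value: 5
Partition: S = [0, 1, 2, 3, 4, 5, 6, 7, 8, 9], T = [10, 11, 12, 13]
Cut edges: (9,10)

By max-flow min-cut theorem, max flow = min cut = 5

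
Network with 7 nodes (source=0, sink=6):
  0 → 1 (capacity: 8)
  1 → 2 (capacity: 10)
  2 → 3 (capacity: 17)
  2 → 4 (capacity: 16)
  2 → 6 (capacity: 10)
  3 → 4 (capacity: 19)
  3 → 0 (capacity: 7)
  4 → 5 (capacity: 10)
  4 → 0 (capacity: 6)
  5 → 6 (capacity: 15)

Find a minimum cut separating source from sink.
Min cut value = 8, edges: (0,1)

Min cut value: 8
Partition: S = [0], T = [1, 2, 3, 4, 5, 6]
Cut edges: (0,1)

By max-flow min-cut theorem, max flow = min cut = 8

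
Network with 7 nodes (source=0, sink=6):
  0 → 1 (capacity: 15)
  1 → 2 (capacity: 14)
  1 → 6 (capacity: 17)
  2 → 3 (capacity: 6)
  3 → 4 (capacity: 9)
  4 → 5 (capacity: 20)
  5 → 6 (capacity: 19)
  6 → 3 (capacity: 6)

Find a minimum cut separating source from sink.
Min cut value = 15, edges: (0,1)

Min cut value: 15
Partition: S = [0], T = [1, 2, 3, 4, 5, 6]
Cut edges: (0,1)

By max-flow min-cut theorem, max flow = min cut = 15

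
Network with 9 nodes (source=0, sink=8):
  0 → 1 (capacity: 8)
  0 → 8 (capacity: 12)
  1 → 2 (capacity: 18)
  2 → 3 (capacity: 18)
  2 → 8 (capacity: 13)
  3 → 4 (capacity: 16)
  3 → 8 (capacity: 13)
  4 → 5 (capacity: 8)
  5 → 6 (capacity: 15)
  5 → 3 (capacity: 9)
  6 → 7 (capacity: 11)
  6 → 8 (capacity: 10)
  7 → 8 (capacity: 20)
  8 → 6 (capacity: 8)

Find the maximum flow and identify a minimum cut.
Max flow = 20, Min cut edges: (0,1), (0,8)

Maximum flow: 20
Minimum cut: (0,1), (0,8)
Partition: S = [0], T = [1, 2, 3, 4, 5, 6, 7, 8]

Max-flow min-cut theorem verified: both equal 20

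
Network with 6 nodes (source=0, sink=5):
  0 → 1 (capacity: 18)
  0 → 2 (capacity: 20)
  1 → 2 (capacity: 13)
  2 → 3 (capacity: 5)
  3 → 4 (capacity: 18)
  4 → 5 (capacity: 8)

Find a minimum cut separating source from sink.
Min cut value = 5, edges: (2,3)

Min cut value: 5
Partition: S = [0, 1, 2], T = [3, 4, 5]
Cut edges: (2,3)

By max-flow min-cut theorem, max flow = min cut = 5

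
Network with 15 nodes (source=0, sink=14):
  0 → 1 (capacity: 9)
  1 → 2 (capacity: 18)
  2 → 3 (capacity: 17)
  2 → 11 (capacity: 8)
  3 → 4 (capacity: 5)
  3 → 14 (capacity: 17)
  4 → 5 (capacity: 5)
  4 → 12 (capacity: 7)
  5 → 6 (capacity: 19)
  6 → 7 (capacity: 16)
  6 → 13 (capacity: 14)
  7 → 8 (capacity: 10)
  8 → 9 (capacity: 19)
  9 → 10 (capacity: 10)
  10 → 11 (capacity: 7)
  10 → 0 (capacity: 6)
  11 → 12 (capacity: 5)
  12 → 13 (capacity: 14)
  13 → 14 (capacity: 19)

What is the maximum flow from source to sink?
Maximum flow = 9

Max flow: 9

Flow assignment:
  0 → 1: 9/9
  1 → 2: 9/18
  2 → 3: 9/17
  3 → 14: 9/17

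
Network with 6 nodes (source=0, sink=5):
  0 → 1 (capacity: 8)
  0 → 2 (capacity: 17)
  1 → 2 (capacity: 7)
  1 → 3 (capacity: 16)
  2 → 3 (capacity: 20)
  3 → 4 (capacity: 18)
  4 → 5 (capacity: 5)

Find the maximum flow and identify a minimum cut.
Max flow = 5, Min cut edges: (4,5)

Maximum flow: 5
Minimum cut: (4,5)
Partition: S = [0, 1, 2, 3, 4], T = [5]

Max-flow min-cut theorem verified: both equal 5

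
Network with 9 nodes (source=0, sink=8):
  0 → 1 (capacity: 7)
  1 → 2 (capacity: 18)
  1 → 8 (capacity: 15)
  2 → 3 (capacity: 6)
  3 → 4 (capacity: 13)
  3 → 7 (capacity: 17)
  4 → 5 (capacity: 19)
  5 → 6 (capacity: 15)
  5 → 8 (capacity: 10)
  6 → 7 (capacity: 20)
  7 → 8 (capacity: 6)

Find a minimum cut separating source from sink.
Min cut value = 7, edges: (0,1)

Min cut value: 7
Partition: S = [0], T = [1, 2, 3, 4, 5, 6, 7, 8]
Cut edges: (0,1)

By max-flow min-cut theorem, max flow = min cut = 7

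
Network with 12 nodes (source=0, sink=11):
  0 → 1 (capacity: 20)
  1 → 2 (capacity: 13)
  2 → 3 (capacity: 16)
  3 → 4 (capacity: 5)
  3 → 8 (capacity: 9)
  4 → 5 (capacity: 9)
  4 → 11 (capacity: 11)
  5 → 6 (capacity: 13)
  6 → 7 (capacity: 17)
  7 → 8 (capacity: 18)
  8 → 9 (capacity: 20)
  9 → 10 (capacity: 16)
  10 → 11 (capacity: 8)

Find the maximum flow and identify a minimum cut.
Max flow = 13, Min cut edges: (3,4), (10,11)

Maximum flow: 13
Minimum cut: (3,4), (10,11)
Partition: S = [0, 1, 2, 3, 5, 6, 7, 8, 9, 10], T = [4, 11]

Max-flow min-cut theorem verified: both equal 13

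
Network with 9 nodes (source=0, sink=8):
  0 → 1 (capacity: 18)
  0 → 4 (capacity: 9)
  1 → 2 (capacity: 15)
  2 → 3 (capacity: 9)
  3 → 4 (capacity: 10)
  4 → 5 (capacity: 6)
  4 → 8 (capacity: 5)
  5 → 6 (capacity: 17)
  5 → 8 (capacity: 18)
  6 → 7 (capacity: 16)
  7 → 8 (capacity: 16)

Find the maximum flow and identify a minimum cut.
Max flow = 11, Min cut edges: (4,5), (4,8)

Maximum flow: 11
Minimum cut: (4,5), (4,8)
Partition: S = [0, 1, 2, 3, 4], T = [5, 6, 7, 8]

Max-flow min-cut theorem verified: both equal 11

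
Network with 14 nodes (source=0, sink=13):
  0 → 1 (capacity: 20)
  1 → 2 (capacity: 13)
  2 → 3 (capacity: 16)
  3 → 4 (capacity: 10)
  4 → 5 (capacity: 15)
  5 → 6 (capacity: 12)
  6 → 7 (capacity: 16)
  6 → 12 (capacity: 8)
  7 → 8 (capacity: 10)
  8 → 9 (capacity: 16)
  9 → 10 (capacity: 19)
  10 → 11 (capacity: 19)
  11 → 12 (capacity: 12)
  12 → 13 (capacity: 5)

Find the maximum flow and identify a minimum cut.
Max flow = 5, Min cut edges: (12,13)

Maximum flow: 5
Minimum cut: (12,13)
Partition: S = [0, 1, 2, 3, 4, 5, 6, 7, 8, 9, 10, 11, 12], T = [13]

Max-flow min-cut theorem verified: both equal 5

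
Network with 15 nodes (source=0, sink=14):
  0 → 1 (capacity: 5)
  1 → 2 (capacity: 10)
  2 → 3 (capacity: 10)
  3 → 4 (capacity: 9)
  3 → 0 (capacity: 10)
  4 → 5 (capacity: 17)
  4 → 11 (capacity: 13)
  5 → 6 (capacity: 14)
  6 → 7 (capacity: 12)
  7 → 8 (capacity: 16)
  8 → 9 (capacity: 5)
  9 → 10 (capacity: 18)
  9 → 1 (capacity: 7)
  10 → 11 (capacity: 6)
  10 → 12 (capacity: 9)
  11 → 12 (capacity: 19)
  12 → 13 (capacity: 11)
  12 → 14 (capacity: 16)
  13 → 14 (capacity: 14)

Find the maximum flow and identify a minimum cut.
Max flow = 5, Min cut edges: (0,1)

Maximum flow: 5
Minimum cut: (0,1)
Partition: S = [0], T = [1, 2, 3, 4, 5, 6, 7, 8, 9, 10, 11, 12, 13, 14]

Max-flow min-cut theorem verified: both equal 5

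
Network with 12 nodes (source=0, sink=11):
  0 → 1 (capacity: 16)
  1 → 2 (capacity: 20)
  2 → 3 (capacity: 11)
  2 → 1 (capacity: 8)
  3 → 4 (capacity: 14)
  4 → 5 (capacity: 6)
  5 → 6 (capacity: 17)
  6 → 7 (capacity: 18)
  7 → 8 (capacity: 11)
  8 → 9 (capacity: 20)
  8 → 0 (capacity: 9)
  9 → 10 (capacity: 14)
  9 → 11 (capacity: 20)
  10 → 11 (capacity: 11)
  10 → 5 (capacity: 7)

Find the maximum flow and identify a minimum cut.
Max flow = 6, Min cut edges: (4,5)

Maximum flow: 6
Minimum cut: (4,5)
Partition: S = [0, 1, 2, 3, 4], T = [5, 6, 7, 8, 9, 10, 11]

Max-flow min-cut theorem verified: both equal 6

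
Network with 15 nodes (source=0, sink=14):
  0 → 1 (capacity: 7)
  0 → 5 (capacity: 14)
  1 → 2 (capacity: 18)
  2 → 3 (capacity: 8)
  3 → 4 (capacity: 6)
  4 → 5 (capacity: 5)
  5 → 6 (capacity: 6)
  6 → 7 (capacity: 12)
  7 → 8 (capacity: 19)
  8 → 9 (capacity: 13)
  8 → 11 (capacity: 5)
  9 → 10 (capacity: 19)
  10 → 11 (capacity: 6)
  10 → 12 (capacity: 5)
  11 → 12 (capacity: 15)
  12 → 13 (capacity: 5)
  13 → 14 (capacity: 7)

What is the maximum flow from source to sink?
Maximum flow = 5

Max flow: 5

Flow assignment:
  0 → 1: 5/7
  1 → 2: 5/18
  2 → 3: 5/8
  3 → 4: 5/6
  4 → 5: 5/5
  5 → 6: 5/6
  6 → 7: 5/12
  7 → 8: 5/19
  8 → 11: 5/5
  11 → 12: 5/15
  12 → 13: 5/5
  13 → 14: 5/7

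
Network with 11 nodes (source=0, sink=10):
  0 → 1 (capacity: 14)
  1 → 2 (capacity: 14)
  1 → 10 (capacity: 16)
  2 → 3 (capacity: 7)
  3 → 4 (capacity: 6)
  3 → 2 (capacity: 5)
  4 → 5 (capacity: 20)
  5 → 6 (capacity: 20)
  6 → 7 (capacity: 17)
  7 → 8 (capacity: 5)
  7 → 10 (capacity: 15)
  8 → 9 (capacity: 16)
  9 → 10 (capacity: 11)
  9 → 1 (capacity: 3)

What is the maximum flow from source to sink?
Maximum flow = 14

Max flow: 14

Flow assignment:
  0 → 1: 14/14
  1 → 10: 14/16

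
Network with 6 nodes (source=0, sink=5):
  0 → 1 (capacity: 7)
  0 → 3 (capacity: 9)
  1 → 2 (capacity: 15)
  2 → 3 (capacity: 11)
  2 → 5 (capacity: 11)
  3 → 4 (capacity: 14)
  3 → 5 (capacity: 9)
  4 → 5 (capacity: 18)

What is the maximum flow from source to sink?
Maximum flow = 16

Max flow: 16

Flow assignment:
  0 → 1: 7/7
  0 → 3: 9/9
  1 → 2: 7/15
  2 → 5: 7/11
  3 → 5: 9/9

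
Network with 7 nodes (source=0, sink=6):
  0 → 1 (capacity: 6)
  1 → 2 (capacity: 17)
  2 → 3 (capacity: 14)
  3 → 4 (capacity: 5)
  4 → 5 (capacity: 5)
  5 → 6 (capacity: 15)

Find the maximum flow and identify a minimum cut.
Max flow = 5, Min cut edges: (4,5)

Maximum flow: 5
Minimum cut: (4,5)
Partition: S = [0, 1, 2, 3, 4], T = [5, 6]

Max-flow min-cut theorem verified: both equal 5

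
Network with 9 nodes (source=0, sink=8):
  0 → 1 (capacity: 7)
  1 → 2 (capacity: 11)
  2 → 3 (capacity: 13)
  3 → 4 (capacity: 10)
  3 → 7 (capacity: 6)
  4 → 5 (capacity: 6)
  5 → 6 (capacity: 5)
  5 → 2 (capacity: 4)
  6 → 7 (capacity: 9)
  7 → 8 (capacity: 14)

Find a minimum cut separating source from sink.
Min cut value = 7, edges: (0,1)

Min cut value: 7
Partition: S = [0], T = [1, 2, 3, 4, 5, 6, 7, 8]
Cut edges: (0,1)

By max-flow min-cut theorem, max flow = min cut = 7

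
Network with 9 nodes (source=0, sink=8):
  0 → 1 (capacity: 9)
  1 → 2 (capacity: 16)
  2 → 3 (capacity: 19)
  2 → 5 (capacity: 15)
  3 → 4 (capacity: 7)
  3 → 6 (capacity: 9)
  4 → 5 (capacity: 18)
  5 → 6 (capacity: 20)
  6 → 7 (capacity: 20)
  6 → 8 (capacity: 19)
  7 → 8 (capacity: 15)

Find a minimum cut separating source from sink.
Min cut value = 9, edges: (0,1)

Min cut value: 9
Partition: S = [0], T = [1, 2, 3, 4, 5, 6, 7, 8]
Cut edges: (0,1)

By max-flow min-cut theorem, max flow = min cut = 9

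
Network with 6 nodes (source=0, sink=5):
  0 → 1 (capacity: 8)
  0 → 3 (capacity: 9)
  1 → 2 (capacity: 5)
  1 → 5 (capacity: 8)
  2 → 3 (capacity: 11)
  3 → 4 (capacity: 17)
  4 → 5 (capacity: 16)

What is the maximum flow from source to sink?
Maximum flow = 17

Max flow: 17

Flow assignment:
  0 → 1: 8/8
  0 → 3: 9/9
  1 → 5: 8/8
  3 → 4: 9/17
  4 → 5: 9/16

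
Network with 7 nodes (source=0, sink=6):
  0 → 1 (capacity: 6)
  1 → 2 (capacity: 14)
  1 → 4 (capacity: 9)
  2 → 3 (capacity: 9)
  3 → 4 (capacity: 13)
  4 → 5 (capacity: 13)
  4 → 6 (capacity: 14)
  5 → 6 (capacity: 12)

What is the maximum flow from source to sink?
Maximum flow = 6

Max flow: 6

Flow assignment:
  0 → 1: 6/6
  1 → 4: 6/9
  4 → 6: 6/14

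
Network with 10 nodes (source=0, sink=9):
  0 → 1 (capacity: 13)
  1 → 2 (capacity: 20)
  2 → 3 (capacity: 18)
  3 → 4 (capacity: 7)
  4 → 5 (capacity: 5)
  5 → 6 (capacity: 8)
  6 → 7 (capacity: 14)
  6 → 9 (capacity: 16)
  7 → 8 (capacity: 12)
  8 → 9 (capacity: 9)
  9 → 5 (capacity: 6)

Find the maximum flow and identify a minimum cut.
Max flow = 5, Min cut edges: (4,5)

Maximum flow: 5
Minimum cut: (4,5)
Partition: S = [0, 1, 2, 3, 4], T = [5, 6, 7, 8, 9]

Max-flow min-cut theorem verified: both equal 5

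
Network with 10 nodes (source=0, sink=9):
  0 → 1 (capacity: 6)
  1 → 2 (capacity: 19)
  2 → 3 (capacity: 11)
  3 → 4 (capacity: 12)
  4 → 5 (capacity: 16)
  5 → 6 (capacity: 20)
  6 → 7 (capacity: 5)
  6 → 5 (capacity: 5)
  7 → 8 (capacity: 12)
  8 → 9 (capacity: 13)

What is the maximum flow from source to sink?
Maximum flow = 5

Max flow: 5

Flow assignment:
  0 → 1: 5/6
  1 → 2: 5/19
  2 → 3: 5/11
  3 → 4: 5/12
  4 → 5: 5/16
  5 → 6: 5/20
  6 → 7: 5/5
  7 → 8: 5/12
  8 → 9: 5/13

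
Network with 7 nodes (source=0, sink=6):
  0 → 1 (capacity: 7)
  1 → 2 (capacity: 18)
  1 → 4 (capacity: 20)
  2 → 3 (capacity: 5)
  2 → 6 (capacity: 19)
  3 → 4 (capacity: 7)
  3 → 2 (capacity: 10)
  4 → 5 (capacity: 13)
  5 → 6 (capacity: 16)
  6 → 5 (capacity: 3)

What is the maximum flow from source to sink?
Maximum flow = 7

Max flow: 7

Flow assignment:
  0 → 1: 7/7
  1 → 2: 7/18
  2 → 6: 7/19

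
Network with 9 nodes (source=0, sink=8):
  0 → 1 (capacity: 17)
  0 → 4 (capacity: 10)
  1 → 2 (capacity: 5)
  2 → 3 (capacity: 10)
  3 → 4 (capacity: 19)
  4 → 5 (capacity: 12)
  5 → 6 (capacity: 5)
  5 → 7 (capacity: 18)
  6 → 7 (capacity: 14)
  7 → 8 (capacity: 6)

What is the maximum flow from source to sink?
Maximum flow = 6

Max flow: 6

Flow assignment:
  0 → 1: 5/17
  0 → 4: 1/10
  1 → 2: 5/5
  2 → 3: 5/10
  3 → 4: 5/19
  4 → 5: 6/12
  5 → 7: 6/18
  7 → 8: 6/6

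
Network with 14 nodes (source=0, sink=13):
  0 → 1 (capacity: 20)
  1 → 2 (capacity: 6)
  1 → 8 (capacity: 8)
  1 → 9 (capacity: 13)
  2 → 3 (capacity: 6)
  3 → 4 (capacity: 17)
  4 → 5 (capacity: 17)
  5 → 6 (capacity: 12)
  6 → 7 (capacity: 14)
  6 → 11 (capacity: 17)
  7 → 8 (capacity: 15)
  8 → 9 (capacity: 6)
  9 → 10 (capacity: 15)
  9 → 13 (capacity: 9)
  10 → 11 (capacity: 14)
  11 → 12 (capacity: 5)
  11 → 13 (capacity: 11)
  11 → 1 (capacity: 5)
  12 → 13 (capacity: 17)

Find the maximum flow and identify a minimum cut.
Max flow = 20, Min cut edges: (0,1)

Maximum flow: 20
Minimum cut: (0,1)
Partition: S = [0], T = [1, 2, 3, 4, 5, 6, 7, 8, 9, 10, 11, 12, 13]

Max-flow min-cut theorem verified: both equal 20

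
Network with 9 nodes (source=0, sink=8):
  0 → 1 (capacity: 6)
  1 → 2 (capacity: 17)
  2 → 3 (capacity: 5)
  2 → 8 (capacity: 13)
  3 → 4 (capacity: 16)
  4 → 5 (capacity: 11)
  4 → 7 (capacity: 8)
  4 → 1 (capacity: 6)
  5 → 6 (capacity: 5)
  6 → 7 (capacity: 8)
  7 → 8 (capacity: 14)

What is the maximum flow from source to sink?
Maximum flow = 6

Max flow: 6

Flow assignment:
  0 → 1: 6/6
  1 → 2: 6/17
  2 → 8: 6/13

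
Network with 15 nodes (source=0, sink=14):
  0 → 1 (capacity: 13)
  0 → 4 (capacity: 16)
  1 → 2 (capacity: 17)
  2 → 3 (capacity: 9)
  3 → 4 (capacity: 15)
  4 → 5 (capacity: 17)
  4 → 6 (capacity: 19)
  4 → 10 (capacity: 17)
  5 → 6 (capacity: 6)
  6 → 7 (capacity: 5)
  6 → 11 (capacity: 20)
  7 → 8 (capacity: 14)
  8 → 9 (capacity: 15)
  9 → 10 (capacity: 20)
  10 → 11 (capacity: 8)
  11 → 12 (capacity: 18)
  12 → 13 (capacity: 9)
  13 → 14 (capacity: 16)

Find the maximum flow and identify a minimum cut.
Max flow = 9, Min cut edges: (12,13)

Maximum flow: 9
Minimum cut: (12,13)
Partition: S = [0, 1, 2, 3, 4, 5, 6, 7, 8, 9, 10, 11, 12], T = [13, 14]

Max-flow min-cut theorem verified: both equal 9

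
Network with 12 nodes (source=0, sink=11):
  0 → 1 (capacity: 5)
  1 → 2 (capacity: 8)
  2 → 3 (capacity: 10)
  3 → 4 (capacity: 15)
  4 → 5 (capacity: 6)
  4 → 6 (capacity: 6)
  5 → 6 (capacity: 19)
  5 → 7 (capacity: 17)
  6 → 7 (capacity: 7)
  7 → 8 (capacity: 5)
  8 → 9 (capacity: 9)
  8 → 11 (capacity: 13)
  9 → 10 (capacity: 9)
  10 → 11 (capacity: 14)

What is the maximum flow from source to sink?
Maximum flow = 5

Max flow: 5

Flow assignment:
  0 → 1: 5/5
  1 → 2: 5/8
  2 → 3: 5/10
  3 → 4: 5/15
  4 → 5: 5/6
  5 → 7: 5/17
  7 → 8: 5/5
  8 → 11: 5/13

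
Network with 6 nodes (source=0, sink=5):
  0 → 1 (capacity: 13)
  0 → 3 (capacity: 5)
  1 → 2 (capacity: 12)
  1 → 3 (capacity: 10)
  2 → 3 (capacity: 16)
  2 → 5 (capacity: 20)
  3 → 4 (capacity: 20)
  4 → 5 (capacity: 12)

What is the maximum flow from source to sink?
Maximum flow = 18

Max flow: 18

Flow assignment:
  0 → 1: 13/13
  0 → 3: 5/5
  1 → 2: 12/12
  1 → 3: 1/10
  2 → 5: 12/20
  3 → 4: 6/20
  4 → 5: 6/12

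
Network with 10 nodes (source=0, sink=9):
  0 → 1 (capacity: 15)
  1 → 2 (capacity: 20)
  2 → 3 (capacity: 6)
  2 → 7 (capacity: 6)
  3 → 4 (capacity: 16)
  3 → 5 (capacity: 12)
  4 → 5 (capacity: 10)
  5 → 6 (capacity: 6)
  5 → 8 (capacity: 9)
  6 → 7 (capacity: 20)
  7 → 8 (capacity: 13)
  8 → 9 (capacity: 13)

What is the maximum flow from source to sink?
Maximum flow = 12

Max flow: 12

Flow assignment:
  0 → 1: 12/15
  1 → 2: 12/20
  2 → 3: 6/6
  2 → 7: 6/6
  3 → 5: 6/12
  5 → 8: 6/9
  7 → 8: 6/13
  8 → 9: 12/13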